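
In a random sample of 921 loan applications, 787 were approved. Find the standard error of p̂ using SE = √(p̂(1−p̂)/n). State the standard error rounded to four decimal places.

SE = 0.0116

Sample proportion p̂ = 787/921 = 0.85451.
p̂(1−p̂) = 0.85451·0.14549 = 0.124323.
SE = √(0.124323/921) = 0.0116.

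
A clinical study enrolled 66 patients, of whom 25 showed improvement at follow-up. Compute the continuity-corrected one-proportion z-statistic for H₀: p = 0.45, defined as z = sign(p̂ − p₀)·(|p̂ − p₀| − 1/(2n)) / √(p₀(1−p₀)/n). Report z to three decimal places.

With x = 25 successes in n = 66, p̂ = 0.37879. p̂ − p₀ = -0.071212.
1/(2n) = 0.007576.
Corrected numerator: |-0.071212| − 0.007576 = 0.063636.
Null standard error: √(0.45·0.55/66) = √0.003750000 = 0.061237.
z = −0.063636/0.061237 = -1.039.

z = -1.039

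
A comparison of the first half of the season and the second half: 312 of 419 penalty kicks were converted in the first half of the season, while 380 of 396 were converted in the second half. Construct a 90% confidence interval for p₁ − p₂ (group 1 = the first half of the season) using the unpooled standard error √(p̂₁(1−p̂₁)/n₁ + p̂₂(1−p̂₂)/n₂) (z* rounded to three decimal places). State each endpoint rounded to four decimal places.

(-0.2536, -0.1763)

p̂₁ = 0.74463, p̂₂ = 0.95960, so the observed difference is -0.21497.
Unpooled SE = √(p̂₁(1−p̂₁)/n₁ + p̂₂(1−p̂₂)/n₂) = √(0.000453833 + 0.000097908) = 0.023489.
The 90% critical value is z* = 1.645. Margin of error = 0.03864.
So the interval runs from -0.2536 to -0.1763.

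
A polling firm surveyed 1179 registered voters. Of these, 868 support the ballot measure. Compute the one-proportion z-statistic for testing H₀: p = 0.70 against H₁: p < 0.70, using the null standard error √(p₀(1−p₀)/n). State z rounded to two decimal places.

z = 2.71

Sample proportion p̂ = 868/1179 = 0.73622.
Null standard error: √(0.70·0.30/1179) = √0.000178117 = 0.013346.
Test statistic: z = 0.03622/0.013346 = 2.71.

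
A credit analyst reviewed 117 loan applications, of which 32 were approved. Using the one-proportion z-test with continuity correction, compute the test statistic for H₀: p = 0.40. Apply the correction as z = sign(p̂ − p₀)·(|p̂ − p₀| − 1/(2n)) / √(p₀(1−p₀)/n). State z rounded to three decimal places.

z = -2.699

Sample proportion p̂ = 32/117 = 0.27350. p̂ − p₀ = -0.126496.
Continuity correction 1/(2n) = 1/234 = 0.004274.
Corrected numerator: |-0.126496| − 0.004274 = 0.122222.
Null standard error: √(0.40·0.60/117) = √0.002051282 = 0.045291.
z = −0.122222/0.045291 = -2.699.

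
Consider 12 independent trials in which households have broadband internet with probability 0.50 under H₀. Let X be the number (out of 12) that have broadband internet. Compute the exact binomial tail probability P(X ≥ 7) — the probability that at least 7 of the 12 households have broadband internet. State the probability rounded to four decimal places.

P = 0.3872

X ~ Binomial(n=12, p=0.50).
P(X ≥ 7) = Σ_{j=7}^{12} C(12,j)·0.50^j·0.50^{12−j}.
= 0.193359 + 0.120850 + 0.053711 + 0.016113 + 0.002930 + 0.000244 = 0.3872.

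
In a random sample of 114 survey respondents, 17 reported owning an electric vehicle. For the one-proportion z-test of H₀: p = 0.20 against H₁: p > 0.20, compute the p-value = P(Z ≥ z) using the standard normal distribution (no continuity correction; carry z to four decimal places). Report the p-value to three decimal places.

With x = 17 successes in n = 114, p̂ = 0.14912.
Null standard error: √(0.20·0.80/114) = √0.001403509 = 0.037463.
z = (p̂ − p₀)/SE = (17/114 − 0.20)/0.037463 ≈ -1.3580.
p-value = P(Z ≥ z) with z = -1.3580 → 0.913.

p-value = 0.913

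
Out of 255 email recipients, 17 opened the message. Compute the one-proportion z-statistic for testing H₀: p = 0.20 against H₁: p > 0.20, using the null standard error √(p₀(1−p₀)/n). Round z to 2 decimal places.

With x = 17 successes in n = 255, p̂ = 0.06667.
Null standard error: √(0.20·0.80/255) = √0.000627451 = 0.025049.
z = (0.06667 − 0.20)/0.025049 = -0.13333/0.025049 = -5.32.

z = -5.32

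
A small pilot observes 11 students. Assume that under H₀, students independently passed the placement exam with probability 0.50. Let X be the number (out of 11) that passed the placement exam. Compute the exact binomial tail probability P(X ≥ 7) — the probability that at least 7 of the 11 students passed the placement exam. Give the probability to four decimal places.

P = 0.2744

X is binomial with n = 11 and p = 0.50.
P(X ≥ 7) = Σ_{j=7}^{11} C(11,j)·0.50^j·0.50^{11−j}.
= 0.161133 + 0.080566 + 0.026855 + 0.005371 + 0.000488 = 0.2744.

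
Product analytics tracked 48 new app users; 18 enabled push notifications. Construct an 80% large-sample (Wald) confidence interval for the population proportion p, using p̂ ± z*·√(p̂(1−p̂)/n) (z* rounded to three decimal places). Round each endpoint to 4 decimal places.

The sample proportion is 18/48 = 0.37500.
SE(p̂) = √(0.37500·0.62500/48) = 0.069877.
The 80% critical value is z* = 1.282.
Margin of error: 1.282 × 0.069877 = 0.08958.
So the interval runs from 0.2854 to 0.4646.

(0.2854, 0.4646)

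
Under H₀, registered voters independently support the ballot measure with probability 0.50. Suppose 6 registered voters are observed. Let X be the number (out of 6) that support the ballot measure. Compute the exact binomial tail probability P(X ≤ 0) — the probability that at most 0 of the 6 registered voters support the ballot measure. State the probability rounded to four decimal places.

P = 0.0156

X is binomial with n = 6 and p = 0.50.
P(X ≤ 0) = C(6,0)·0.50^0·0.50^6.
= 0.015625 = 0.0156.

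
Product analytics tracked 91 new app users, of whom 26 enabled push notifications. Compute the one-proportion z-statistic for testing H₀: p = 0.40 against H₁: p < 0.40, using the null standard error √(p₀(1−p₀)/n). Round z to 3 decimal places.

Sample proportion p̂ = 26/91 = 0.28571.
SE₀ = √(0.40·0.60/91) = 0.051355.
z = (0.28571 − 0.40)/0.051355 = -0.11429/0.051355 = -2.225.

z = -2.225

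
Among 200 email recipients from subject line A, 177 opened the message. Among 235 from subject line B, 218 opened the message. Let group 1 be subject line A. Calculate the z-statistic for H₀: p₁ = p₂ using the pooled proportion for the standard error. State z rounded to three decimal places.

p̂₁ = 177/200 = 0.88500, p̂₂ = 218/235 = 0.92766.
Pooled p̂ = (177+218)/(200+235) = 395/435 = 0.90805.
Pooled SE = √[0.0834985·0.00925532] ≈ 0.027799.
z = -0.04266/0.027799 = -1.535.

z = -1.535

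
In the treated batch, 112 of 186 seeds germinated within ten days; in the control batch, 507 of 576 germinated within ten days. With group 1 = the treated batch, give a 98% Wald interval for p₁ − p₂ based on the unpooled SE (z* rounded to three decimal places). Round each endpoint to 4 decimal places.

p̂₁ = 112/186 = 0.60215, p̂₂ = 507/576 = 0.88021; p̂₁ − p̂₂ = -0.27806.
SE = √(0.001287985 + 0.000183058) = √0.001471043 = 0.038354.
The 98% critical value is z* = 2.326. Margin of error = 0.08921.
So the interval runs from -0.3673 to -0.1888.

(-0.3673, -0.1888)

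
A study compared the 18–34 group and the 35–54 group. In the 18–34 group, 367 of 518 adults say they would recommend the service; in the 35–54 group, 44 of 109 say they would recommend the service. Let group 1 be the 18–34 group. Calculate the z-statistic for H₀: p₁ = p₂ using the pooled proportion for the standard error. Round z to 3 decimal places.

Sample proportions: p̂₁ = 367/518 = 0.70849 and p̂₂ = 44/109 = 0.40367.
Pooled p̂ = (367+44)/(518+109) = 411/627 = 0.65550.
Pooled SE = √[0.2258190·0.01110481] ≈ 0.050077.
z = (p̂₁ − p̂₂)/SE = (0.70849 − 0.40367)/0.050077 = 0.30482/0.050077 = 6.087.

z = 6.087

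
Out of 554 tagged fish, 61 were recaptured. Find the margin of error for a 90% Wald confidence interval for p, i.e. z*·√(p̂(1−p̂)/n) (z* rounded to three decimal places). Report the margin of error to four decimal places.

The sample proportion is 61/554 = 0.11011.
SE = √(p̂(1−p̂)/n) = √(0.097984/554) = 0.013299.
The 90% critical value is z* = 1.645.
So ME = 0.0219.

ME = 0.0219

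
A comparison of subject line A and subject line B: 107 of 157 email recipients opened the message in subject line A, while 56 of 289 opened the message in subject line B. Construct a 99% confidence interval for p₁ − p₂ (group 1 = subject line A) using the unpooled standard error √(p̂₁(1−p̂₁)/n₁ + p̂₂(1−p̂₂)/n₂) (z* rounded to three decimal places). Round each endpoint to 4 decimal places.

p̂₁ = 107/157 = 0.68153, p̂₂ = 56/289 = 0.19377; p̂₁ − p̂₂ = 0.48776.
Unpooled SE = √(p̂₁(1−p̂₁)/n₁ + p̂₂(1−p̂₂)/n₂) = √(0.001382467 + 0.000540568) = 0.043852.
For 99% confidence, z* = 2.576. Margin of error = 0.11296.
So the interval runs from 0.3748 to 0.6007.

(0.3748, 0.6007)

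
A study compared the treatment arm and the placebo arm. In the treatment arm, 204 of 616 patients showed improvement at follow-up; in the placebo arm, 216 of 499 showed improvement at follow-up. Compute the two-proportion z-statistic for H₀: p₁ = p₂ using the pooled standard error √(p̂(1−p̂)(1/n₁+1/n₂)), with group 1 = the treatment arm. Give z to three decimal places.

Sample proportions: p̂₁ = 204/616 = 0.33117 and p̂₂ = 216/499 = 0.43287.
Pooled p̂ = (204+216)/(616+499) = 420/1115 = 0.37668.
SE = √[p̂(1−p̂)(1/n₁+1/n₂)] = √[0.37668·0.62332·(1/616+1/499)] ≈ 0.029184.
z = (p̂₁ − p̂₂)/SE = (0.33117 − 0.43287)/0.029184 = -0.10170/0.029184 = -3.485.

z = -3.485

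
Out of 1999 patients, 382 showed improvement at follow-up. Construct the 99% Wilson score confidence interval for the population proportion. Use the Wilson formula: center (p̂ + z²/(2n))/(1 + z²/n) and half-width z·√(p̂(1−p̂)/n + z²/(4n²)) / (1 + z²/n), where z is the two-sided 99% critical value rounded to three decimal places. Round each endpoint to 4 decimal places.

(0.1695, 0.2148)

Here p̂ = 382/1999 = 0.19110 and z = 2.576 (z² = 6.635776).
1 + z²/n = 1.003320.
Center = (0.19110 + 0.001660)/1.003320 = 0.19212.
Radicand: p̂(1−p̂)/n + z²/(4n²) = 0.000077328 + 0.000000415 = 0.000077743.
Half-width = 2.576·√0.000077743/1.003320 = 0.02264.
So the interval runs from 0.1695 to 0.2148.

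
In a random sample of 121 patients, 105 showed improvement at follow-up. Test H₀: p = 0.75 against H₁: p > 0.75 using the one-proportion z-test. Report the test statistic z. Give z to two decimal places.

p̂ = 105/121 = 0.86777.
Null standard error: √(0.75·0.25/121) = √0.001549587 = 0.039365.
z = (p̂ − p₀)/SE = (0.86777 − 0.75)/0.039365 = 2.99.

z = 2.99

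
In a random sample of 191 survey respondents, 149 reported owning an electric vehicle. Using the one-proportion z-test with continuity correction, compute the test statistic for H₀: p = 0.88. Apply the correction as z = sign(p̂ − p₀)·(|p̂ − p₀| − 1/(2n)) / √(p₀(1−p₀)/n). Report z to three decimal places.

z = -4.137

p̂ = 149/191 = 0.78010. p̂ − p₀ = -0.099895.
Continuity correction 1/(2n) = 1/382 = 0.002618.
Corrected numerator: |-0.099895| − 0.002618 = 0.097277.
Under H₀, SE = √(p₀(1−p₀)/n) = √(0.88·0.12/191) = √0.000552880 = 0.023513.
z = (−)0.097277/0.023513 = -4.137.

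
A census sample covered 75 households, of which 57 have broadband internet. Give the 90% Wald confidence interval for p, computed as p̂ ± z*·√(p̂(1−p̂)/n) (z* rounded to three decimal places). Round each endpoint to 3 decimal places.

(0.679, 0.841)

The sample proportion is 57/75 = 0.76000.
SE = √(p̂(1−p̂)/n) = √(0.182400/75) = 0.049315.
For 90% confidence, z* = 1.645.
Margin of error: 1.645 × 0.049315 = 0.08112.
Interval: 0.76000 ± 0.08112 → (0.679, 0.841).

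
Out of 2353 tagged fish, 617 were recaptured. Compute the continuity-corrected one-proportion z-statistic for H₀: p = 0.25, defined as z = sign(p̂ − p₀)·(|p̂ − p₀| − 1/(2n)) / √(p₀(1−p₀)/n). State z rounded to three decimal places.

z = 1.345

Sample proportion p̂ = 617/2353 = 0.26222. p̂ − p₀ = 0.012218.
1/(2n) = 0.000212.
Corrected numerator: |0.012218| − 0.000212 = 0.012006.
Null standard error: √(0.25·0.75/2353) = √0.000079686 = 0.008927.
z = (+)0.012006/0.008927 = 1.345.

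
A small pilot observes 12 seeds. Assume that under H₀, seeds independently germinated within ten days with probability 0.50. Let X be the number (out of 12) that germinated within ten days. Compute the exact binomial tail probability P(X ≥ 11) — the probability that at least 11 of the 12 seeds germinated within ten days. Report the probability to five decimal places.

P = 0.00317

X is binomial with n = 12 and p = 0.50.
P(X ≥ 11) = C(12,11)·0.50^11·0.50^1 + C(12,12)·0.50^12·0.50^0.
= 0.002930 + 0.000244 = 0.00317.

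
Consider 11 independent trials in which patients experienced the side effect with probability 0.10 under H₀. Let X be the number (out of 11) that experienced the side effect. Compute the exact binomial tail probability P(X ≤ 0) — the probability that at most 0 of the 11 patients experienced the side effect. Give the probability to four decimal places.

X ~ Binomial(n=11, p=0.10).
P(X ≤ 0) = C(11,0)·0.10^0·0.90^11.
= 0.313811 = 0.3138.

P = 0.3138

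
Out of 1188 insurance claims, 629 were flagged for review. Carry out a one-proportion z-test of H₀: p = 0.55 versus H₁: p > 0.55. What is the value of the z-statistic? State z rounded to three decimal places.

z = -1.423

With x = 629 successes in n = 1188, p̂ = 0.52946.
SE₀ = √(0.55·0.45/1188) = 0.014434.
z = (0.52946 − 0.55)/0.014434 = -0.02054/0.014434 = -1.423.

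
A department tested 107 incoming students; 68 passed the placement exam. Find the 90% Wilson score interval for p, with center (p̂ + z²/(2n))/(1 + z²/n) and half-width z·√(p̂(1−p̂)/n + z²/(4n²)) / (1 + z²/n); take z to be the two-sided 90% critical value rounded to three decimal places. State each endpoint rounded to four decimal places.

Here p̂ = 68/107 = 0.63551 and z = 1.645 (z² = 2.706025).
1 + z²/n = 1.025290.
Center = (0.63551 + 0.012645)/1.025290 = 0.63217.
Radicand: p̂(1−p̂)/n + z²/(4n²) = 0.002164822 + 0.000059089 = 0.002223911.
Half-width = z·√(radicand)/denom = 1.645·0.047158/1.025290 = 0.07566.
So the interval runs from 0.5565 to 0.7078.

(0.5565, 0.7078)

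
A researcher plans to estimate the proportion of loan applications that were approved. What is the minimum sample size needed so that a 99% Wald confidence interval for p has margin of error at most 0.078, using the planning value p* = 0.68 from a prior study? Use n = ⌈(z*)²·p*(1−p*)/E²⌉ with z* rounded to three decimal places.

z* = 2.576 at the 99% level.
p*(1−p*) = 0.68·0.32 = 0.2176.
Required n before rounding: 6.635776 × 0.2176 / 0.078² = 237.335.
Rounding up, n = 238.

n = 238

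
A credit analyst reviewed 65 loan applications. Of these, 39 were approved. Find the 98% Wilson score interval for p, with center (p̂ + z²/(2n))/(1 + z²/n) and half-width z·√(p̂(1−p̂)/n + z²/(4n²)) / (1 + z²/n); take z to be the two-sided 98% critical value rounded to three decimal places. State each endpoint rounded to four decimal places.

(0.4563, 0.7283)

Here p̂ = 39/65 = 0.60000 and z = 2.326 (z² = 5.410276).
Denominator 1 + z²/n = 1 + 5.410276/65 = 1.083235.
Adjusted center: (0.60000 + z²/(2n))/1.083235 = 0.59232.
Radicand: p̂(1−p̂)/n + z²/(4n²) = 0.003692308 + 0.000320135 = 0.004012443.
Half-width = 2.326·√0.004012443/1.083235 = 0.13602.
So the interval runs from 0.4563 to 0.7283.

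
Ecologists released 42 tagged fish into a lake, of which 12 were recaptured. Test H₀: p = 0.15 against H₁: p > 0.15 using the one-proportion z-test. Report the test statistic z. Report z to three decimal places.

Sample proportion p̂ = 12/42 = 0.28571.
Null standard error: √(0.15·0.85/42) = √0.003035714 = 0.055097.
z = (p̂ − p₀)/SE = (0.28571 − 0.15)/0.055097 = 2.463.

z = 2.463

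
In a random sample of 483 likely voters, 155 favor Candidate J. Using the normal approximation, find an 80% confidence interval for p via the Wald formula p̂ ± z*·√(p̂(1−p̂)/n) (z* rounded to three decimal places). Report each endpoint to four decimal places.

(0.2937, 0.3481)

p̂ = 155/483 = 0.32091.
SE(p̂) = √(0.32091·0.67909/483) = 0.021241.
The 80% critical value is z* = 1.282.
Margin = 1.282·0.021241 = 0.02723.
So the interval runs from 0.2937 to 0.3481.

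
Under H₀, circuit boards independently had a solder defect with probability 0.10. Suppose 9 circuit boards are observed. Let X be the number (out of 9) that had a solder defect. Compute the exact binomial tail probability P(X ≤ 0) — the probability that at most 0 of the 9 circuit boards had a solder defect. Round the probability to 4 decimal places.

X is binomial with n = 9 and p = 0.10.
P(X ≤ 0) = C(9,0)·0.10^0·0.90^9.
= 0.387420 = 0.3874.

P = 0.3874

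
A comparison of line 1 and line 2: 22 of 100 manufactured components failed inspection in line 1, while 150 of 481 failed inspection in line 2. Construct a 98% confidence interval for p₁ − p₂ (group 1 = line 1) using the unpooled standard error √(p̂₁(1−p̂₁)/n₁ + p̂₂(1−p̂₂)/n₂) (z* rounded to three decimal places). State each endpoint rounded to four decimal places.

(-0.2000, 0.0163)

p̂₁ = 0.22000, p̂₂ = 0.31185, so the observed difference is -0.09185.
SE = √(0.001716000 + 0.000446153) = √0.002162153 = 0.046499.
For 98% confidence, z* = 2.326. Margin = 2.326·0.046499 = 0.10816.
Interval: -0.09185 ± 0.10816 → (-0.2000, 0.0163).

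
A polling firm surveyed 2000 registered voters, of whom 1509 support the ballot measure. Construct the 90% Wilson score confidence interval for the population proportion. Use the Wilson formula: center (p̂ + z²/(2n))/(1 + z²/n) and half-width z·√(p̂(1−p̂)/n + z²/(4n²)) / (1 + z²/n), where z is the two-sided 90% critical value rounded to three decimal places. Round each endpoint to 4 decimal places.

p̂ = 1509/2000 = 0.75450; z = 1.645, so z² = 2.706025.
Denominator 1 + z²/n = 1 + 2.706025/2000 = 1.001353.
Center = (0.75450 + 0.000677)/1.001353 = 0.75416.
Radicand: p̂(1−p̂)/n + z²/(4n²) = 0.000092615 + 0.000000169 = 0.000092784.
Half-width = z·√(radicand)/denom = 1.645·0.009632/1.001353 = 0.01582.
CI: 0.75416 ± 0.01582 = (0.7383, 0.7700).

(0.7383, 0.7700)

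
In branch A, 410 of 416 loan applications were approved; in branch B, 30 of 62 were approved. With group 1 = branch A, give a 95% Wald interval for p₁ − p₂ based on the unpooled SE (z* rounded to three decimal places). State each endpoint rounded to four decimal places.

p̂₁ = 410/416 = 0.98558, p̂₂ = 30/62 = 0.48387; p̂₁ − p̂₂ = 0.50171.
Unpooled SE = √(p̂₁(1−p̂₁)/n₁ + p̂₂(1−p̂₂)/n₂) = √(0.000034171 + 0.004028062) = 0.063736.
For 95% confidence, z* = 1.960. Margin = 1.960·0.063736 = 0.12492.
Interval: 0.50171 ± 0.12492 → (0.3768, 0.6266).

(0.3768, 0.6266)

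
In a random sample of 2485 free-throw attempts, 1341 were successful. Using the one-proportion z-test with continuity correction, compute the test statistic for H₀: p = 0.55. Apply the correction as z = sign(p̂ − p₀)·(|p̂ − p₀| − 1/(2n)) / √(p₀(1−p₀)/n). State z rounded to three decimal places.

z = -1.018

Sample proportion p̂ = 1341/2485 = 0.53964. p̂ − p₀ = -0.010362.
Continuity correction 1/(2n) = 1/4970 = 0.000201.
Corrected numerator: |-0.010362| − 0.000201 = 0.010161.
Under H₀, SE = √(p₀(1−p₀)/n) = √(0.55·0.45/2485) = √0.000099598 = 0.009980.
z = −0.010161/0.009980 = -1.018.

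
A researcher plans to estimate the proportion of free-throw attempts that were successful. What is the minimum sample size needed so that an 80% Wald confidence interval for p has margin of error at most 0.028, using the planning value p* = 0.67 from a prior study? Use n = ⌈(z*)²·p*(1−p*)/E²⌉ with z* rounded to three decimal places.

n = 464

The 80% critical value is z* = 1.282.
p*(1−p*) = 0.67·0.33 = 0.2211.
(z*)²·p*(1−p*)/E² = 1.643524·0.2211/0.000784 = 463.499.
Rounding up, n = 464.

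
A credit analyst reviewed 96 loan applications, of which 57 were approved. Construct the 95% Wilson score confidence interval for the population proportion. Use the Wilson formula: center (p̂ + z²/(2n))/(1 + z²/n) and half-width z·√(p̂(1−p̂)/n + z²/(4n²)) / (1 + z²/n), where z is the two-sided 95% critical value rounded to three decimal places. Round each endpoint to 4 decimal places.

(0.4937, 0.6865)

Here p̂ = 57/96 = 0.59375 and z = 1.960 (z² = 3.841600).
Denominator 1 + z²/n = 1 + 3.841600/96 = 1.040017.
Center = (0.59375 + 0.020008)/1.040017 = 0.59014.
Radicand: p̂(1−p̂)/n + z²/(4n²) = 0.002512614 + 0.000104210 = 0.002616824.
Half-width = z·√(radicand)/denom = 1.960·0.051155/1.040017 = 0.09641.
So the interval runs from 0.4937 to 0.6865.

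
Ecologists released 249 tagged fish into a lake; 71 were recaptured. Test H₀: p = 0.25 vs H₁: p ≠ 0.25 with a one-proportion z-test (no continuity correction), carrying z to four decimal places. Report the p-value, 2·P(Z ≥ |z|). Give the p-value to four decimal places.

With x = 71 successes in n = 249, p̂ = 0.28514.
SE₀ = √(0.25·0.75/249) = 0.027441.
Test statistic (full precision, shown to 4 dp): z = (71/249 − 0.25)/SE₀ ≈ 1.2806.
From the standard normal, 2·P(Z ≥ |z|) = 0.2003.

p-value = 0.2003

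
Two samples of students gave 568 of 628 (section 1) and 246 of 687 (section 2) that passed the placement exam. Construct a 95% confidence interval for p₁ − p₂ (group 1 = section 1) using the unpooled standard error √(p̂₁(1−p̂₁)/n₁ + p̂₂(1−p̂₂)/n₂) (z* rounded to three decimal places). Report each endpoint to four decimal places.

p̂₁ = 568/628 = 0.90446, p̂₂ = 246/687 = 0.35808; p̂₁ − p̂₂ = 0.54638.
Unpooled SE = √(p̂₁(1−p̂₁)/n₁ + p̂₂(1−p̂₂)/n₂) = √(0.000137601 + 0.000334583) = 0.021730.
For 95% confidence, z* = 1.960. Margin = 1.960·0.021730 = 0.04259.
Interval: 0.54638 ± 0.04259 → (0.5038, 0.5890).

(0.5038, 0.5890)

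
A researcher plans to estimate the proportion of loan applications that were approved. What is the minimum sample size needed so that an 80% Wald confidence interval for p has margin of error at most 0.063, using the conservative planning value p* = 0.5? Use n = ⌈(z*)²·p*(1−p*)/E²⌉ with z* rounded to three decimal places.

n = 104

The 80% critical value is z* = 1.282.
p*(1−p*) = 0.50·0.50 = 0.2500.
Required n before rounding: 1.643524 × 0.2500 / 0.063² = 103.523.
⌈103.523⌉ = 104.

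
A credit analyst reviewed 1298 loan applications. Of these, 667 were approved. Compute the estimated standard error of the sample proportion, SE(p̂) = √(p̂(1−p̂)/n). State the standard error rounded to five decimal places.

Sample proportion p̂ = 667/1298 = 0.51387.
p̂(1−p̂) = 0.249808.
SE = √(0.249808/1298) = 0.01387.

SE = 0.01387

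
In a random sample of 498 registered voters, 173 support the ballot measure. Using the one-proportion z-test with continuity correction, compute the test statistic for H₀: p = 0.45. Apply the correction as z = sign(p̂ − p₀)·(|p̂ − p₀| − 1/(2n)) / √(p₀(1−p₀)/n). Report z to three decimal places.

z = -4.558

With x = 173 successes in n = 498, p̂ = 0.34739. p̂ − p₀ = -0.102610.
Continuity correction 1/(2n) = 1/996 = 0.001004.
Corrected numerator: |-0.102610| − 0.001004 = 0.101606.
Under H₀, SE = √(p₀(1−p₀)/n) = √(0.45·0.55/498) = √0.000496988 = 0.022293.
z = −0.101606/0.022293 = -4.558.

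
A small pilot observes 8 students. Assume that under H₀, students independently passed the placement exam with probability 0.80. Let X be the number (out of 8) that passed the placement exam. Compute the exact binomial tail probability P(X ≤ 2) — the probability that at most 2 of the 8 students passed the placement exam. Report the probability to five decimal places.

P = 0.00123

X is binomial with n = 8 and p = 0.80.
P(X ≤ 2) = C(8,0)·0.80^0·0.20^8 + C(8,1)·0.80^1·0.20^7 + C(8,2)·0.80^2·0.20^6.
= 0.000003 + 0.000082 + 0.001147 = 0.00123.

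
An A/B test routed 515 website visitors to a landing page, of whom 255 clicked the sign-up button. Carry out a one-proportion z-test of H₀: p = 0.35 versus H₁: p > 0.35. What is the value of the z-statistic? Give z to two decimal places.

With x = 255 successes in n = 515, p̂ = 0.49515.
Null standard error: √(0.35·0.65/515) = √0.000441748 = 0.021018.
Test statistic: z = 0.14515/0.021018 = 6.91.

z = 6.91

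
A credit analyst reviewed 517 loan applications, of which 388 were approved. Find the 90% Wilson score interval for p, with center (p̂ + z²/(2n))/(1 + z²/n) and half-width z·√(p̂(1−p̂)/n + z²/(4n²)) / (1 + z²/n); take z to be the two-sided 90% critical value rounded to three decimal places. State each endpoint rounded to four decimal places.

Here p̂ = 388/517 = 0.75048 and z = 1.645 (z² = 2.706025).
Denominator 1 + z²/n = 1 + 2.706025/517 = 1.005234.
Center = (0.75048 + 0.002617)/1.005234 = 0.74918.
Radicand: p̂(1−p̂)/n + z²/(4n²) = 0.000362201 + 0.000002531 = 0.000364732.
Half-width = z·√(radicand)/denom = 1.645·0.019098/1.005234 = 0.03125.
CI: 0.74918 ± 0.03125 = (0.7179, 0.7804).

(0.7179, 0.7804)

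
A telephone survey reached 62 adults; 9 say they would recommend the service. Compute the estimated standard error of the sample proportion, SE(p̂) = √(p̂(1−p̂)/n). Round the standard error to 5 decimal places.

p̂ = 9/62 = 0.14516.
p̂(1−p̂) = 0.14516·0.85484 = 0.124089.
SE = √(0.124089/62) = √0.002001435 = 0.04474.

SE = 0.04474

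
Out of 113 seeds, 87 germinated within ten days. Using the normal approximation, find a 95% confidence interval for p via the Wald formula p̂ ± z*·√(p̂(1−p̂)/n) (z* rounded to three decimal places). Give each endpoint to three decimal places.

The sample proportion is 87/113 = 0.76991.
SE = √(p̂(1−p̂)/n) = √(0.177148/113) = 0.039594.
The 95% critical value is z* = 1.960.
Margin = 1.960·0.039594 = 0.07760.
Interval: 0.76991 ± 0.07760 → (0.692, 0.848).

(0.692, 0.848)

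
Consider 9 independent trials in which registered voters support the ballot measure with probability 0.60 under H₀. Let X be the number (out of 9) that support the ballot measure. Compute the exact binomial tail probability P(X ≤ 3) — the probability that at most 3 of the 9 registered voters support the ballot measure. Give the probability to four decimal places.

X is binomial with n = 9 and p = 0.60.
P(X ≤ 3) = C(9,0)·0.60^0·0.40^9 + C(9,1)·0.60^1·0.40^8 + C(9,2)·0.60^2·0.40^7 + C(9,3)·0.60^3·0.40^6.
= 0.000262 + 0.003539 + 0.021234 + 0.074318 = 0.0994.

P = 0.0994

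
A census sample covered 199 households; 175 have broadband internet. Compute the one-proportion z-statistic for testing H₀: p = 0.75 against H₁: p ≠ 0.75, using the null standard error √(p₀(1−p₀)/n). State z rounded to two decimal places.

The sample proportion is 175/199 = 0.87940.
Under H₀, SE = √(p₀(1−p₀)/n) = √(0.75·0.25/199) = √0.000942211 = 0.030695.
Test statistic: z = 0.12940/0.030695 = 4.22.

z = 4.22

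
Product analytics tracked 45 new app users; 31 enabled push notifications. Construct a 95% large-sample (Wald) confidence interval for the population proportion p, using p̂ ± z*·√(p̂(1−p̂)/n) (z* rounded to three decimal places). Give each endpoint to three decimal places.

Sample proportion p̂ = 31/45 = 0.68889.
Standard error of p̂: √(0.214321/45) = √0.004762689 = 0.069012.
The 95% critical value is z* = 1.960.
Margin = 1.960·0.069012 = 0.13526.
CI: 0.68889 ± 0.13526 = (0.554, 0.824).

(0.554, 0.824)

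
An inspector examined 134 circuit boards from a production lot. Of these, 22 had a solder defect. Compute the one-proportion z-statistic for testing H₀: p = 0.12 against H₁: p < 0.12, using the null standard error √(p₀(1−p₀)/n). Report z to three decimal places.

z = 1.574

The sample proportion is 22/134 = 0.16418.
Null standard error: √(0.12·0.88/134) = √0.000788060 = 0.028072.
z = (p̂ − p₀)/SE = (0.16418 − 0.12)/0.028072 = 1.574.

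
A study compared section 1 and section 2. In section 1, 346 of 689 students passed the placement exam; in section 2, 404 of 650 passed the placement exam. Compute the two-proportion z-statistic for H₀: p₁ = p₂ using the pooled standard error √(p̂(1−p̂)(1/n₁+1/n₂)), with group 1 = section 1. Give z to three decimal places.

p̂₁ = 346/689 = 0.50218, p̂₂ = 404/650 = 0.62154.
Pooling: p̂ = 750/1339 = 0.56012.
Pooled SE = √[0.2463856·0.00298984] ≈ 0.027141.
z = (p̂₁ − p̂₂)/SE = (0.50218 − 0.62154)/0.027141 = -0.11936/0.027141 = -4.398.

z = -4.398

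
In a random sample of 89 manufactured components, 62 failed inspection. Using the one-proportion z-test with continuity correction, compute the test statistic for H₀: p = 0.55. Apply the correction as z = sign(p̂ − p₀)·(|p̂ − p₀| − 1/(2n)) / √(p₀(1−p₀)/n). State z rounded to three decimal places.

Sample proportion p̂ = 62/89 = 0.69663. p̂ − p₀ = 0.146629.
1/(2n) = 0.005618.
Corrected numerator: |0.146629| − 0.005618 = 0.141011.
Under H₀, SE = √(p₀(1−p₀)/n) = √(0.55·0.45/89) = √0.002780899 = 0.052734.
z = +0.141011/0.052734 = 2.674.

z = 2.674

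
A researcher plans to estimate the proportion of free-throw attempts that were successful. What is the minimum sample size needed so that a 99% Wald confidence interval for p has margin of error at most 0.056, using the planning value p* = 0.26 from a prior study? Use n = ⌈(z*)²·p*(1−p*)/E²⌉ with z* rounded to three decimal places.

n = 408

z* = 2.576 at the 99% level.
p*(1−p*) = 0.1924.
(z*)²·p*(1−p*)/E² = 6.635776·0.1924/0.003136 = 407.118.
Rounding up, n = 408.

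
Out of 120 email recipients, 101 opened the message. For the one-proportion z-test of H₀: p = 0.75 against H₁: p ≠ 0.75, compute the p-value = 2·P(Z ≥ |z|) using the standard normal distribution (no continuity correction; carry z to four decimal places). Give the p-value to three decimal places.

The sample proportion is 101/120 = 0.84167.
SE₀ = √(0.75·0.25/120) = 0.039528.
z = (p̂ − p₀)/SE = (101/120 − 0.75)/0.039528 ≈ 2.3190.
p-value = 2·P(Z ≥ |z|) with z = 2.3190 → 0.020.

p-value = 0.020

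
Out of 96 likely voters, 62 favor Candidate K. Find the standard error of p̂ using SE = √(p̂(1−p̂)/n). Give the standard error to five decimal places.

SE = 0.04881

Sample proportion p̂ = 62/96 = 0.64583.
p̂(1−p̂) = 0.64583·0.35417 = 0.228734.
SE = √(0.228734/96) = 0.04881.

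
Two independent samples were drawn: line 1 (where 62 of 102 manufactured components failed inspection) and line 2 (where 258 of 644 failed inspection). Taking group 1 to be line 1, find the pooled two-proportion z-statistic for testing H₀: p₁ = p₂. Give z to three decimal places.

p̂₁ = 62/102 = 0.60784, p̂₂ = 258/644 = 0.40062.
Pooled p̂ = (62+258)/(102+644) = 320/746 = 0.42895.
Pooled SE = √[0.2449525·0.01135672] ≈ 0.052743.
z = 0.20722/0.052743 = 3.929.

z = 3.929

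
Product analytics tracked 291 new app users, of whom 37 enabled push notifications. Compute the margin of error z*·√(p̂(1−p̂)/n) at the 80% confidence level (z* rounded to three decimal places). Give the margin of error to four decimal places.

Sample proportion p̂ = 37/291 = 0.12715.
SE(p̂) = √(0.12715·0.87285/291) = 0.019529.
For 80% confidence, z* = 1.282.
Margin of error = z*·SE = 1.282 × 0.019529 = 0.0250.

ME = 0.0250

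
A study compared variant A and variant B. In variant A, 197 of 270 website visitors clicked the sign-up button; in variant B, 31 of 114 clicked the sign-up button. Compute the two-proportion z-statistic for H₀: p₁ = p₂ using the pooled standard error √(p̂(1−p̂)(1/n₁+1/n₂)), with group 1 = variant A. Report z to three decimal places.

z = 8.344

Sample proportions: p̂₁ = 197/270 = 0.72963 and p̂₂ = 31/114 = 0.27193.
Pooling: p̂ = 228/384 = 0.59375.
SE = √[p̂(1−p̂)(1/n₁+1/n₂)] = √[0.59375·0.40625·(1/270+1/114)] ≈ 0.054857.
z = 0.45770/0.054857 = 8.344.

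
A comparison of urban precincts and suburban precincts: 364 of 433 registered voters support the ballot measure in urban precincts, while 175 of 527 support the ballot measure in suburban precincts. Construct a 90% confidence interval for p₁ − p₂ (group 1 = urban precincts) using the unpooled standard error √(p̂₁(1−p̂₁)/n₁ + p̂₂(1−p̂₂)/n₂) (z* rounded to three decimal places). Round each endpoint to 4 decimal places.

p̂₁ = 0.84065, p̂₂ = 0.33207, so the observed difference is 0.50858.
SE = √(0.000309376 + 0.000420871) = √0.000730247 = 0.027023.
The 90% critical value is z* = 1.645. Margin = 1.645·0.027023 = 0.04445.
So the interval runs from 0.4641 to 0.5530.

(0.4641, 0.5530)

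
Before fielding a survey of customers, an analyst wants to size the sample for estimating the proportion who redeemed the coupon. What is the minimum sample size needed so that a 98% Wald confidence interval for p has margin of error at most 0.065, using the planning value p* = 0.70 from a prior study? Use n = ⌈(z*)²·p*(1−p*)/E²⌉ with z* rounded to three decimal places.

For 98% confidence, z* = 2.326.
p*(1−p*) = 0.2100.
Required n before rounding: 5.410276 × 0.2100 / 0.065² = 268.913.
Rounding up, n = 269.

n = 269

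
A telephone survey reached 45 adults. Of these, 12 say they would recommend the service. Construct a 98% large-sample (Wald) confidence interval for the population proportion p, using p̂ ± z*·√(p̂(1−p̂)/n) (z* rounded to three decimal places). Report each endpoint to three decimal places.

p̂ = 12/45 = 0.26667.
Standard error of p̂: √(0.195556/45) = √0.004345679 = 0.065922.
For 98% confidence, z* = 2.326.
Margin = 2.326·0.065922 = 0.15333.
So the interval runs from 0.113 to 0.420.

(0.113, 0.420)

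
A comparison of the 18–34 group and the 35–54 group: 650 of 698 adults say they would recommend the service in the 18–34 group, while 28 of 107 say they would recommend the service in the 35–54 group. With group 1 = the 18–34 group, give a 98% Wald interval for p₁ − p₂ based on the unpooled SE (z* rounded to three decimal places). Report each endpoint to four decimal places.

p̂₁ = 650/698 = 0.93123, p̂₂ = 28/107 = 0.26168; p̂₁ − p̂₂ = 0.66955.
Unpooled SE = √(p̂₁(1−p̂₁)/n₁ + p̂₂(1−p̂₂)/n₂) = √(0.000091746 + 0.001805651) = 0.043559.
The 98% critical value is z* = 2.326. Margin of error = 0.10132.
CI: 0.66955 ± 0.10132 = (0.5682, 0.7709).

(0.5682, 0.7709)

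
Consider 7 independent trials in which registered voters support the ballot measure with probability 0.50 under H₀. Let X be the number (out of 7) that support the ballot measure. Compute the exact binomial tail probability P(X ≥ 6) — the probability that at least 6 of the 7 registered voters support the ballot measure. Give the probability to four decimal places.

P = 0.0625

X is binomial with n = 7 and p = 0.50.
P(X ≥ 6) = C(7,6)·0.50^6·0.50^1 + C(7,7)·0.50^7·0.50^0.
= 0.054688 + 0.007812 = 0.0625.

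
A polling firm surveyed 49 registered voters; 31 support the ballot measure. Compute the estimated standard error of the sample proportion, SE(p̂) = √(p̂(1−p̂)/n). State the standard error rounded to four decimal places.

With x = 31 successes in n = 49, p̂ = 0.63265.
p̂(1−p̂) = 0.63265·0.36735 = 0.232404.
Dividing by n and taking the root: √0.004742939 = 0.0689.

SE = 0.0689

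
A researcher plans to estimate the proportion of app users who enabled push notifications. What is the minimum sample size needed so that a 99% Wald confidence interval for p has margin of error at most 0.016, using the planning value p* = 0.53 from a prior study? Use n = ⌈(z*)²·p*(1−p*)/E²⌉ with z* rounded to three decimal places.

n = 6457

For 99% confidence, z* = 2.576.
p*(1−p*) = 0.53·0.47 = 0.2491.
(z*)²·p*(1−p*)/E² = 6.635776·0.2491/0.000256 = 6456.921.
Rounding up, n = 6457.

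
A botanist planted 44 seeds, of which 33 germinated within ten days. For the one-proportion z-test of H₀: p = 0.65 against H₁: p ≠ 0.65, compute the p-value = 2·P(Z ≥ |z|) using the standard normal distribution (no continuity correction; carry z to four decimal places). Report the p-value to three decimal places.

p-value = 0.164

The sample proportion is 33/44 = 0.75000.
Null standard error: √(0.65·0.35/44) = √0.005170455 = 0.071906.
z = (p̂ − p₀)/SE = (33/44 − 0.65)/0.071906 ≈ 1.3907.
p-value = 2·P(Z ≥ |z|) with z = 1.3907 → 0.164.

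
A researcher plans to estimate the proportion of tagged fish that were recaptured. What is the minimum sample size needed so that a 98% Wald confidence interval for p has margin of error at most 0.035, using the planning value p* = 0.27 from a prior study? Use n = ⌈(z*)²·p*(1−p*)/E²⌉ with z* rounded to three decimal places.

z* = 2.326 at the 98% level.
p*(1−p*) = 0.1971.
Required n before rounding: 5.410276 × 0.1971 / 0.035² = 870.502.
⌈870.502⌉ = 871.

n = 871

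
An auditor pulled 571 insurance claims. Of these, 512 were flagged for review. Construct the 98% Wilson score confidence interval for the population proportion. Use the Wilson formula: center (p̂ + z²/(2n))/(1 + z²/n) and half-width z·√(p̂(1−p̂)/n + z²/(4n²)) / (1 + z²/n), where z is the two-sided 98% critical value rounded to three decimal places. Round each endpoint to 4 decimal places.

p̂ = 512/571 = 0.89667; z = 2.326, so z² = 5.410276.
1 + z²/n = 1.009475.
Center = (0.89667 + 0.004738)/1.009475 = 0.89295.
Radicand: p̂(1−p̂)/n + z²/(4n²) = 0.000162261 + 0.000004148 = 0.000166409.
Half-width = z·√(radicand)/denom = 2.326·0.012900/1.009475 = 0.02972.
Interval: 0.89295 ± 0.02972 → (0.8632, 0.9227).

(0.8632, 0.9227)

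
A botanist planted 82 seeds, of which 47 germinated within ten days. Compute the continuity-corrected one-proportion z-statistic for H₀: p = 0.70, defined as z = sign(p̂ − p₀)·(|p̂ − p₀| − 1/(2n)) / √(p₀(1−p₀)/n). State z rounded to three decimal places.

With x = 47 successes in n = 82, p̂ = 0.57317. p̂ − p₀ = -0.126829.
1/(2n) = 0.006098.
Corrected numerator: |-0.126829| − 0.006098 = 0.120731.
Under H₀, SE = √(p₀(1−p₀)/n) = √(0.70·0.30/82) = √0.002560976 = 0.050606.
z = −0.120731/0.050606 = -2.386.

z = -2.386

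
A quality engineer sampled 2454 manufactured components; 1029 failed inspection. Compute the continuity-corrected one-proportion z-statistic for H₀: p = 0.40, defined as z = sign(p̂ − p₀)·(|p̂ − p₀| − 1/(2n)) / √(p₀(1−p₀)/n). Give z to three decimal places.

p̂ = 1029/2454 = 0.41932. p̂ − p₀ = 0.019315.
Continuity correction 1/(2n) = 1/4908 = 0.000204.
Corrected numerator: |0.019315| − 0.000204 = 0.019111.
SE₀ = √(0.40·0.60/2454) = 0.009889.
z = (+)0.019111/0.009889 = 1.933.

z = 1.933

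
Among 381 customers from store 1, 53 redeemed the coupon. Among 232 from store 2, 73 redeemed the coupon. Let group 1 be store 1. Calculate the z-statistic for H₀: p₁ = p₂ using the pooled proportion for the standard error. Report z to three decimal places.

Sample proportions: p̂₁ = 53/381 = 0.13911 and p̂₂ = 73/232 = 0.31466.
Pooled p̂ = (53+73)/(381+232) = 126/613 = 0.20555.
SE = √[p̂(1−p̂)(1/n₁+1/n₂)] = √[0.20555·0.79445·(1/381+1/232)] ≈ 0.033652.
z = (p̂₁ − p̂₂)/SE = (0.13911 − 0.31466)/0.033652 = -0.17555/0.033652 = -5.217.

z = -5.217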